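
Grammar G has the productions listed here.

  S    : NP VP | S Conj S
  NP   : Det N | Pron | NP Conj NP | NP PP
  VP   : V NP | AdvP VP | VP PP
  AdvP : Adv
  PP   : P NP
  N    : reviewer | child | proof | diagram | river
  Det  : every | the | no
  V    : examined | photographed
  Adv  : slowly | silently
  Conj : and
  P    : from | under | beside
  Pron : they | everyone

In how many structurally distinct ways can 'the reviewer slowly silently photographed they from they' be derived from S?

4

Two of the 4 distinct bracketings:
[S [NP [Det the] [N reviewer]] [VP [AdvP [Adv slowly]] [VP [AdvP [Adv silently]] [VP [V photographed] [NP [NP [Pron they]] [PP [P from] [NP [Pron they]]]]]]]]
[S [NP [Det the] [N reviewer]] [VP [AdvP [Adv slowly]] [VP [AdvP [Adv silently]] [VP [VP [V photographed] [NP [Pron they]]] [PP [P from] [NP [Pron they]]]]]]]
The difference turns on whether NP → NP PP is used at the relevant span, versus an alternative expansion of NP.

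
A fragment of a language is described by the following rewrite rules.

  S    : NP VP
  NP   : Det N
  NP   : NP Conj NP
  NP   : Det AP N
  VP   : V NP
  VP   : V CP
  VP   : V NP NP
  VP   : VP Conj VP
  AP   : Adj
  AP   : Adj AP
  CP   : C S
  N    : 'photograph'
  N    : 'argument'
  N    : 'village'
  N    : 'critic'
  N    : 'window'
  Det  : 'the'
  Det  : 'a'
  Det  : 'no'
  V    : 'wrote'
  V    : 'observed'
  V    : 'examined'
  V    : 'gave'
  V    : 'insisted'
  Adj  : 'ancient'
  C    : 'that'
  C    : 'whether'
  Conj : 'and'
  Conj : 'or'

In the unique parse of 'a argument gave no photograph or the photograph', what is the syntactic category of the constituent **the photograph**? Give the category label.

[S [NP [Det a] [N argument]] [VP [V gave] [NP [NP [Det no] [N photograph]] [Conj or] [NP [Det the] [N photograph]]]]]
The span 'the photograph' is the NP node built by NP → Det N.

NP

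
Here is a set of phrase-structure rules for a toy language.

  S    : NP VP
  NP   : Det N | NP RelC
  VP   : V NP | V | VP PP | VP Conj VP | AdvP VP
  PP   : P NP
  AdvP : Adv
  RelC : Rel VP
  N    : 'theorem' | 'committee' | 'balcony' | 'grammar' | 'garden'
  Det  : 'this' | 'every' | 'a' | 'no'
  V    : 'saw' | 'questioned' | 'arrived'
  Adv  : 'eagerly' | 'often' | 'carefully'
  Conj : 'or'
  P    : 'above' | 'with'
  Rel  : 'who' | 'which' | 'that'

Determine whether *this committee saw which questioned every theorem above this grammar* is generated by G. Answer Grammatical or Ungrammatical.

Ungrammatical

For S → NP VP, the only prefix that parses as NP is 'this committee', but the remainder 'saw which questioned every theorem above this grammar' is not a VP under these rules.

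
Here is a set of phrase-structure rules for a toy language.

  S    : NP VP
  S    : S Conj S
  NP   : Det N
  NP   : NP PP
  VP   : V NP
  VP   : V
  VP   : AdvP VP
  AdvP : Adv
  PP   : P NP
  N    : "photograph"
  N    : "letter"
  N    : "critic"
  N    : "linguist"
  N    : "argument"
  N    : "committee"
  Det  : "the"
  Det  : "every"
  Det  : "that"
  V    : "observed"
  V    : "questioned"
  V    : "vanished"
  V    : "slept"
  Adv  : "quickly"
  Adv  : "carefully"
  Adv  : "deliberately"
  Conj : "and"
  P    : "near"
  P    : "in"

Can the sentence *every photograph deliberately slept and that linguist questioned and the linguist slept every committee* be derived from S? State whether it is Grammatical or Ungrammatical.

Grammatical

[S [S [NP [Det every] [N photograph]] [VP [AdvP [Adv deliberately]] [VP [V slept]]]] [Conj and] [S [S [NP [Det that] [N linguist]] [VP [V questioned]]] [Conj and] [S [NP [Det the] [N linguist]] [VP [V slept] [NP [Det every] [N committee]]]]]]
The bracketing above is licensed at every node by one of the given productions, with S at the root.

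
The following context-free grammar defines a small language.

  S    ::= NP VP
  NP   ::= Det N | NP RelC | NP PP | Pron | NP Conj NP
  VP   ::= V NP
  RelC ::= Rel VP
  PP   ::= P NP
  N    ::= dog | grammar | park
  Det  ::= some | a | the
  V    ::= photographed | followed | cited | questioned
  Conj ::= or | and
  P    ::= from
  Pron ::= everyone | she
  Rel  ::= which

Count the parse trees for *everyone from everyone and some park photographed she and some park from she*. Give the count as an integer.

Two of the 4 distinct bracketings:
[S [NP [NP [Pron everyone]] [PP [P from] [NP [NP [Pron everyone]] [Conj and] [NP [Det some] [N park]]]]] [VP [V photographed] [NP [NP [NP [Pron she]] [Conj and] [NP [Det some] [N park]]] [PP [P from] [NP [Pron she]]]]]]
[S [NP [NP [Pron everyone]] [PP [P from] [NP [NP [Pron everyone]] [Conj and] [NP [Det some] [N park]]]]] [VP [V photographed] [NP [NP [Pron she]] [Conj and] [NP [NP [Det some] [N park]] [PP [P from] [NP [Pron she]]]]]]]
The trees differ in how a recursive rule is bracketed over the same span.

4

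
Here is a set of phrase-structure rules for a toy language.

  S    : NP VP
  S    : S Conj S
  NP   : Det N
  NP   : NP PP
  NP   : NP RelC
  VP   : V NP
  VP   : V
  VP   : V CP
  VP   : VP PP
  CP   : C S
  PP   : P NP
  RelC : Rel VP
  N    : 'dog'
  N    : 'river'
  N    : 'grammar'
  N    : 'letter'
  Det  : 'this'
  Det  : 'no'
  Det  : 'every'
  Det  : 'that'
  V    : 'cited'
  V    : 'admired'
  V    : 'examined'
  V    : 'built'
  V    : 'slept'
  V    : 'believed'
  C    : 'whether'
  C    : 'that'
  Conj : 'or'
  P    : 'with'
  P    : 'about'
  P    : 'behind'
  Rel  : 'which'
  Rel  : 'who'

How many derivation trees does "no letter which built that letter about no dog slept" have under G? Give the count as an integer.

3

Two of the 3 distinct bracketings:
[S [NP [NP [NP [Det no] [N letter]] [RelC [Rel which] [VP [V built] [NP [Det that] [N letter]]]]] [PP [P about] [NP [Det no] [N dog]]]] [VP [V slept]]]
[S [NP [NP [Det no] [N letter]] [RelC [Rel which] [VP [V built] [NP [NP [Det that] [N letter]] [PP [P about] [NP [Det no] [N dog]]]]]]] [VP [V slept]]]
The trees differ in how a recursive rule is bracketed over the same span.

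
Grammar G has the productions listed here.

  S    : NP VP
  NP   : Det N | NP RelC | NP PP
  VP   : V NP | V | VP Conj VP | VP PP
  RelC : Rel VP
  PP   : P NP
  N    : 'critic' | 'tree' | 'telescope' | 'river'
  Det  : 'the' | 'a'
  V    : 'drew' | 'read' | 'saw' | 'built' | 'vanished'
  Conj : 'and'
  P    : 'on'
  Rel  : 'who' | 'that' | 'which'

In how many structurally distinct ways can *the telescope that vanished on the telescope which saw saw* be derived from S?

4

Two of the 4 distinct bracketings:
[S [NP [NP [Det the] [N telescope]] [RelC [Rel that] [VP [VP [V vanished]] [PP [P on] [NP [NP [Det the] [N telescope]] [RelC [Rel which] [VP [V saw]]]]]]]] [VP [V saw]]]
[S [NP [NP [NP [Det the] [N telescope]] [RelC [Rel that] [VP [VP [V vanished]] [PP [P on] [NP [Det the] [N telescope]]]]]] [RelC [Rel which] [VP [V saw]]]] [VP [V saw]]]
The trees differ in how a recursive rule is bracketed over the same span.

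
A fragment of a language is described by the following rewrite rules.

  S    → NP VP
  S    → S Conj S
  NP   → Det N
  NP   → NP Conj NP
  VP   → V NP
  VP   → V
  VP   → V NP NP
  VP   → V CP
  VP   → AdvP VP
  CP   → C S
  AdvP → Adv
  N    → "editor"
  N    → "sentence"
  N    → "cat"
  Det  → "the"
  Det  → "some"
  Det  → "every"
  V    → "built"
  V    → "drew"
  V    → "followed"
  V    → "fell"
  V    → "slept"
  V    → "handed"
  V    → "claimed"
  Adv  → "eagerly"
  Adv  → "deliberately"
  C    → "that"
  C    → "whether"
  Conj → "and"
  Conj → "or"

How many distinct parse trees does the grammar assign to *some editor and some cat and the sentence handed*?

The two bracketings:
[S [NP [NP [Det some] [N editor]] [Conj and] [NP [NP [Det some] [N cat]] [Conj and] [NP [Det the] [N sentence]]]] [VP [V handed]]]
[S [NP [NP [NP [Det some] [N editor]] [Conj and] [NP [Det some] [N cat]]] [Conj and] [NP [Det the] [N sentence]]] [VP [V handed]]]
The trees differ in how a recursive rule is bracketed over the same span.

2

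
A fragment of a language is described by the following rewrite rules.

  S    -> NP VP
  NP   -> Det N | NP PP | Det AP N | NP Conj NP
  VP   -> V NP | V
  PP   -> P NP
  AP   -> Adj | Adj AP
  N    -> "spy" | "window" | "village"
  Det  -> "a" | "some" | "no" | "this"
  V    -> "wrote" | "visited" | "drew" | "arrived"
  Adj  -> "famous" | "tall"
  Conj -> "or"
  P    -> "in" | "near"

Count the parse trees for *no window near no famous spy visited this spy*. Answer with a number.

1

[S [NP [NP [Det no] [N window]] [PP [P near] [NP [Det no] [AP [Adj famous]] [N spy]]]] [VP [V visited] [NP [Det this] [N spy]]]]
No rule offers an alternative attachment or grouping for any span, so this is the only derivation.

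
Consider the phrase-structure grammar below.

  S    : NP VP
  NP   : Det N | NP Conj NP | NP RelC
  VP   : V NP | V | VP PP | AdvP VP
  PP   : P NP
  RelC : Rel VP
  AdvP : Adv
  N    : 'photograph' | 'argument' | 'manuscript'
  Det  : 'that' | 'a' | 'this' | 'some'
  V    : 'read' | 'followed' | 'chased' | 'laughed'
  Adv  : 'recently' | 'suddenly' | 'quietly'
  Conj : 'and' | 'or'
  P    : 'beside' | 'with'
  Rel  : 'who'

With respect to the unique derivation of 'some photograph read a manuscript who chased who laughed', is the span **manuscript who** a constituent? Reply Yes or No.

No

[S [NP [Det some] [N photograph]] [VP [V read] [NP [NP [NP [Det a] [N manuscript]] [RelC [Rel who] [VP [V chased]]]] [RelC [Rel who] [VP [V laughed]]]]]]
The smallest constituent containing 'manuscript who' is the NP spanning 'a manuscript who chased'; no single node in the tree dominates exactly the given words.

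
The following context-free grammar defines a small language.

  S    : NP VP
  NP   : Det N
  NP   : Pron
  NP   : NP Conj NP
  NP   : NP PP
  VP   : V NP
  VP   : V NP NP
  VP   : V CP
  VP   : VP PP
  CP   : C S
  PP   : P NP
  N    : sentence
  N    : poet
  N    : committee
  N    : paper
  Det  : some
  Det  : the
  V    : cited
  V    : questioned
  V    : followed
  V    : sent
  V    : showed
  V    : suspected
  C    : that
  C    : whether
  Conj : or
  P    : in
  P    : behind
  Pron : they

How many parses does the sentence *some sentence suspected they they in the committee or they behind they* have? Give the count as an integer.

Two of the 10 distinct bracketings:
[S [NP [Det some] [N sentence]] [VP [V suspected] [NP [Pron they]] [NP [NP [NP [Pron they]] [PP [P in] [NP [Det the] [N committee]]]] [Conj or] [NP [NP [Pron they]] [PP [P behind] [NP [Pron they]]]]]]]
[S [NP [Det some] [N sentence]] [VP [V suspected] [NP [Pron they]] [NP [NP [Pron they]] [PP [P in] [NP [NP [Det the] [N committee]] [Conj or] [NP [NP [Pron they]] [PP [P behind] [NP [Pron they]]]]]]]]]
The trees differ in how a recursive rule is bracketed over the same span.

10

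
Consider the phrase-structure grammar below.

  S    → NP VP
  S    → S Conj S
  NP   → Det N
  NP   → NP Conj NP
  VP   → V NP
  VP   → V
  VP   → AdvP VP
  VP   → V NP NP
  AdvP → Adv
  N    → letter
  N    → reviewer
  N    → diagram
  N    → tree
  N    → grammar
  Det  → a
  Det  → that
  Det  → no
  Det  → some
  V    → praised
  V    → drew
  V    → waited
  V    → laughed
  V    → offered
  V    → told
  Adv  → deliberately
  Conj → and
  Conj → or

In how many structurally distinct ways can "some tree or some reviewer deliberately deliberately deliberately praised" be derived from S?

[S [NP [NP [Det some] [N tree]] [Conj or] [NP [Det some] [N reviewer]]] [VP [AdvP [Adv deliberately]] [VP [AdvP [Adv deliberately]] [VP [AdvP [Adv deliberately]] [VP [V praised]]]]]]
No rule offers an alternative attachment or grouping for any span, so this is the only derivation.

1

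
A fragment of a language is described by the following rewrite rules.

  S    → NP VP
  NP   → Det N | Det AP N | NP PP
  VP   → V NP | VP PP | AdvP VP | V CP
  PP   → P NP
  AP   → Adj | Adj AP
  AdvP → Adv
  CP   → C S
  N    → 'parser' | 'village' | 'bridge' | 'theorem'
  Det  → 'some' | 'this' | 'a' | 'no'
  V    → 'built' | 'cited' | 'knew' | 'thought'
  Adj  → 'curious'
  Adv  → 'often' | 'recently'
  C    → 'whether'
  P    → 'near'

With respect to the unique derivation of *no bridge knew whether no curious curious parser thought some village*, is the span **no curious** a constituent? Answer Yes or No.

No

[S [NP [Det no] [N bridge]] [VP [V knew] [CP [C whether] [S [NP [Det no] [AP [Adj curious] [AP [Adj curious]]] [N parser]] [VP [V thought] [NP [Det some] [N village]]]]]]]
The smallest constituent containing 'no curious' is the NP spanning 'no curious curious parser'; no single node in the tree dominates exactly the given words.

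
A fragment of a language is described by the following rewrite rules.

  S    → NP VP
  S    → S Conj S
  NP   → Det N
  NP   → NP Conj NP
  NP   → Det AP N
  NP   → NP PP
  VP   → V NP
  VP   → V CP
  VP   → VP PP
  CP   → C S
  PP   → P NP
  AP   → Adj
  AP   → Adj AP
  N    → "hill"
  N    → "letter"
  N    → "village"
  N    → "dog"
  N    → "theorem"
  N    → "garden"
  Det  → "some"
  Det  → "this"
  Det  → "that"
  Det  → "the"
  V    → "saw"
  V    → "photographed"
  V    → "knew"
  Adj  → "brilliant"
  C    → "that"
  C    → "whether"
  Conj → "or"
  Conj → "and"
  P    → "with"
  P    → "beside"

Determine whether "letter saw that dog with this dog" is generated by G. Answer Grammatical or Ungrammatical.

Ungrammatical

For S → NP VP, no prefix of the string parses as an NP. The alternative S rule S → S Conj S likewise has no satisfying split.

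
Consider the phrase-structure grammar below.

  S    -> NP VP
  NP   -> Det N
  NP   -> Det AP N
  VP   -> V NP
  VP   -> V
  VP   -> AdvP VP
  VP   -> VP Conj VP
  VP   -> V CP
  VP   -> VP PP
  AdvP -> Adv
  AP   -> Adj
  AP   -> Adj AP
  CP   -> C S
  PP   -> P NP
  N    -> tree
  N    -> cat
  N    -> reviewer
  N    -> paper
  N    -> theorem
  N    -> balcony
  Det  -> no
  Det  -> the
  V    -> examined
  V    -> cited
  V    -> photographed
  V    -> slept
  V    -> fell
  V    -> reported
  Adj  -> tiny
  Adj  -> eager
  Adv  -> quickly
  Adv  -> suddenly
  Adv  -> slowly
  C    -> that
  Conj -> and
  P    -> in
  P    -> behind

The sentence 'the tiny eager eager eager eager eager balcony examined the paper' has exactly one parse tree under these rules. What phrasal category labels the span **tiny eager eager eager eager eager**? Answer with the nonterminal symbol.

[S [NP [Det the] [AP [Adj tiny] [AP [Adj eager] [AP [Adj eager] [AP [Adj eager] [AP [Adj eager] [AP [Adj eager]]]]]]] [N balcony]] [VP [V examined] [NP [Det the] [N paper]]]]
The span 'tiny eager eager eager eager eager' is the AP node built by AP → Adj AP.

AP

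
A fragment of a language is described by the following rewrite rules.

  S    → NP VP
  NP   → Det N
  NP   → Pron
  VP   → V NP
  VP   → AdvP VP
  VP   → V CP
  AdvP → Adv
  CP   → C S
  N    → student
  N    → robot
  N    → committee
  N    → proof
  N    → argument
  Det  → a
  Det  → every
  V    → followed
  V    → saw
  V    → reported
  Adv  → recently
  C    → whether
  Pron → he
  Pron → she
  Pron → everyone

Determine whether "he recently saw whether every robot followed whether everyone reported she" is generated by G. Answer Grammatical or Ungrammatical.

S
  NP
    Pron: he
  VP
    AdvP
      Adv: recently
    VP
      V: saw
      CP
        C: whether
        S
          NP
            Det: every
            N: robot
          VP
            V: followed
            CP
              C: whether
              S
                NP
                  Pron: everyone
                VP
                  V: reported
                  NP
                    Pron: she
Every word is introduced by a lexical rule and the phrasal rules combine the resulting categories into a single S.

Grammatical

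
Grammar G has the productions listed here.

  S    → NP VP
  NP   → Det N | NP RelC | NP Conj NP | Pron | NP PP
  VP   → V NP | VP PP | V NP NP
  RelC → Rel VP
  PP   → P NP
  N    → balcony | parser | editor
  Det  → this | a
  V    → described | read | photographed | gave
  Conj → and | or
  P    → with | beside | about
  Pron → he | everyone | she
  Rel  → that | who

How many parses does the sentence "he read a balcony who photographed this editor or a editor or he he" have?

Two of the 7 distinct bracketings:
[S [NP [Pron he]] [VP [V read] [NP [NP [Det a] [N balcony]] [RelC [Rel who] [VP [V photographed] [NP [NP [Det this] [N editor]] [Conj or] [NP [NP [Det a] [N editor]] [Conj or] [NP [Pron he]]]] [NP [Pron he]]]]]]]
[S [NP [Pron he]] [VP [V read] [NP [NP [Det a] [N balcony]] [RelC [Rel who] [VP [V photographed] [NP [NP [NP [Det this] [N editor]] [Conj or] [NP [Det a] [N editor]]] [Conj or] [NP [Pron he]]] [NP [Pron he]]]]]]]
The trees differ in how a recursive rule is bracketed over the same span.

7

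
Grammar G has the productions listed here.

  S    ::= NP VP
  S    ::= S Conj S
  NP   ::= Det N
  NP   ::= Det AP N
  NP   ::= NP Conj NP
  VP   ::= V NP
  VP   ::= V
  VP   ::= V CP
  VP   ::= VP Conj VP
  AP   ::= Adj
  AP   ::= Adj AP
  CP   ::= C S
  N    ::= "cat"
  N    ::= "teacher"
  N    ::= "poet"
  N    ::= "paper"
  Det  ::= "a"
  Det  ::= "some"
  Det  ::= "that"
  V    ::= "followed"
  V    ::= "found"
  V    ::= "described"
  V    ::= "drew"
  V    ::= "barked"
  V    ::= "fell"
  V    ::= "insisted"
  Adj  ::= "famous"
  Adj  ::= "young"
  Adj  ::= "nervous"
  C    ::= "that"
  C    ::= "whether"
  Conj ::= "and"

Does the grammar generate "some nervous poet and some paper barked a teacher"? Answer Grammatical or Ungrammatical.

S
  NP
    NP
      Det: some
      AP
        Adj: nervous
      N: poet
    Conj: and
    NP
      Det: some
      N: paper
  VP
    V: barked
    NP
      Det: a
      N: teacher
Each bracket corresponds to one application of a listed rule, so the string is derivable from S.

Grammatical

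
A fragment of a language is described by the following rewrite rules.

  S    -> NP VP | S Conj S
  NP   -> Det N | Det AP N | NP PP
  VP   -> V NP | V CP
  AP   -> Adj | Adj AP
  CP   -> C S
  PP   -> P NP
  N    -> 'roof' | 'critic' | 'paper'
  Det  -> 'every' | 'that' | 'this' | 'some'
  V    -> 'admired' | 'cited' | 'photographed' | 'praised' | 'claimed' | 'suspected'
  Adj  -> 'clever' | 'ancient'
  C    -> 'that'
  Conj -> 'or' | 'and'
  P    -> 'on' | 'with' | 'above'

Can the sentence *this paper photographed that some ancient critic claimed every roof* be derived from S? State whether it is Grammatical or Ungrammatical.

Grammatical

S
  NP
    Det: this
    N: paper
  VP
    V: photographed
    CP
      C: that
      S
        NP
          Det: some
          AP
            Adj: ancient
          N: critic
        VP
          V: claimed
          NP
            Det: every
            N: roof
Each bracket corresponds to one application of a listed rule, so the string is derivable from S.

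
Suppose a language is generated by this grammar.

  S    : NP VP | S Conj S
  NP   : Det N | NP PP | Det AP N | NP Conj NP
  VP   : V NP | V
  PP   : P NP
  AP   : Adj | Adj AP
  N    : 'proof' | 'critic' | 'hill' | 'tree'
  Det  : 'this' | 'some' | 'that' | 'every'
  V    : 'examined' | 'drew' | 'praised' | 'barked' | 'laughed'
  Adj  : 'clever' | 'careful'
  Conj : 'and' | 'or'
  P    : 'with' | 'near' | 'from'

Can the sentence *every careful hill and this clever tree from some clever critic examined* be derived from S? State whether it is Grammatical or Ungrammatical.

[S [NP [NP [NP [Det every] [AP [Adj careful]] [N hill]] [Conj and] [NP [Det this] [AP [Adj clever]] [N tree]]] [PP [P from] [NP [Det some] [AP [Adj clever]] [N critic]]]] [VP [V examined]]]
Every word is introduced by a lexical rule and the phrasal rules combine the resulting categories into a single S.

Grammatical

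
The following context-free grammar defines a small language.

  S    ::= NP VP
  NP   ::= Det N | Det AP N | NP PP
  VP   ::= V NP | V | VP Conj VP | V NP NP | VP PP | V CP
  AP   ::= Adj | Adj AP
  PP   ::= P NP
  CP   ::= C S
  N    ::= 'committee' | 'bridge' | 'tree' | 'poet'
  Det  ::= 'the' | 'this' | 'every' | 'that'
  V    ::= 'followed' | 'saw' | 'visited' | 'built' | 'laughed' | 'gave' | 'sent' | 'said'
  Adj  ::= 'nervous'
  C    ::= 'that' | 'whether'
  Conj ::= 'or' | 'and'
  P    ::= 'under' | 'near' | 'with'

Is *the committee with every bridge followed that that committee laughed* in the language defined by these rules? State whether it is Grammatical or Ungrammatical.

Grammatical

[S [NP [NP [Det the] [N committee]] [PP [P with] [NP [Det every] [N bridge]]]] [VP [V followed] [CP [C that] [S [NP [Det that] [N committee]] [VP [V laughed]]]]]]
Every word is introduced by a lexical rule and the phrasal rules combine the resulting categories into a single S.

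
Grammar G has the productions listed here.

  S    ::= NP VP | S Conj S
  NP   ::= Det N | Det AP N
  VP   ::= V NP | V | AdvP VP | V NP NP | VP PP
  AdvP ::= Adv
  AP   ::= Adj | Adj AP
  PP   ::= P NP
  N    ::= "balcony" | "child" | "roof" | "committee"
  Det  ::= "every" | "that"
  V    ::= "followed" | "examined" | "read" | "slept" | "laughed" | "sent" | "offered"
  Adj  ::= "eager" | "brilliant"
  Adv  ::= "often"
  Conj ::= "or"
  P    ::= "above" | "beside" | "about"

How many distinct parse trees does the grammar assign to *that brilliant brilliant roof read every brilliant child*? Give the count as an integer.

[S [NP [Det that] [AP [Adj brilliant] [AP [Adj brilliant]]] [N roof]] [VP [V read] [NP [Det every] [AP [Adj brilliant]] [N child]]]]
No rule offers an alternative attachment or grouping for any span, so this is the only derivation.

1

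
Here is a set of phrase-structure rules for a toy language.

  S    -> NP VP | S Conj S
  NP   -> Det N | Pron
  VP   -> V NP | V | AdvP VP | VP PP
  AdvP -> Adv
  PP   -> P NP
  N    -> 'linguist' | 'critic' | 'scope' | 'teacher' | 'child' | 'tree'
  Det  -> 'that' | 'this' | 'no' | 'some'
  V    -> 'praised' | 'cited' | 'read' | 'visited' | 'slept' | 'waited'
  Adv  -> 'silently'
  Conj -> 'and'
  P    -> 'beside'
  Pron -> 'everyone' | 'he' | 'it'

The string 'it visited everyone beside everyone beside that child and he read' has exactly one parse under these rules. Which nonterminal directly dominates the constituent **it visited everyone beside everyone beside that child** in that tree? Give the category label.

S

[S [S [NP [Pron it]] [VP [VP [VP [V visited] [NP [Pron everyone]]] [PP [P beside] [NP [Pron everyone]]]] [PP [P beside] [NP [Det that] [N child]]]]] [Conj and] [S [NP [Pron he]] [VP [V read]]]]
The span 'it visited everyone beside everyone beside that child' is the S node built by S → NP VP.
Its mother is the S built by S → S Conj S.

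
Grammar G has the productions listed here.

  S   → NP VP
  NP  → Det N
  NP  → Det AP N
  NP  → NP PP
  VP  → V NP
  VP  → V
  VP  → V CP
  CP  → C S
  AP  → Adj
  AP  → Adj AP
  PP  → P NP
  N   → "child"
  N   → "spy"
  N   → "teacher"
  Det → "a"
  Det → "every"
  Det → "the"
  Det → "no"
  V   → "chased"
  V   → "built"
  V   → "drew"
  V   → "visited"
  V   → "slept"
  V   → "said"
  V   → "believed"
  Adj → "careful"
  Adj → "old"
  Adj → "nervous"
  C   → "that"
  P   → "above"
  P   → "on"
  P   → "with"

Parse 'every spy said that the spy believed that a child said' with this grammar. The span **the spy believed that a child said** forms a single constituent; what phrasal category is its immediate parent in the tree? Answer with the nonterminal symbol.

CP

S
  NP
    Det: every
    N: spy
  VP
    V: said
    CP
      C: that
      S
        NP
          Det: the
          N: spy
        VP
          V: believed
          CP
            C: that
            S
              NP
                Det: a
                N: child
              VP
                V: said
The span 'the spy believed that a child said' is the S node built by S → NP VP.
Its mother is the CP built by CP → C S.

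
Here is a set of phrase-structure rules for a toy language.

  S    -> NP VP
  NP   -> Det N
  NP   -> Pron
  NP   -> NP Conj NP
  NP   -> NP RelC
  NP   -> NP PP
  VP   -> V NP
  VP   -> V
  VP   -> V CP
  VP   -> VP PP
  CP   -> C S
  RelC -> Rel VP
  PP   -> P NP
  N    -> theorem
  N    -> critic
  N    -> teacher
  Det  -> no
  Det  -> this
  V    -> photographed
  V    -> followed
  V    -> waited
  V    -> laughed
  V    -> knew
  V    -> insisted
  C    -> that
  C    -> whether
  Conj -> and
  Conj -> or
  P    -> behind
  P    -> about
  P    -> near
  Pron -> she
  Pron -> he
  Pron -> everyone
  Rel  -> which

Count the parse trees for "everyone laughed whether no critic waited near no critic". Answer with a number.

2

The two bracketings:
[S [NP [Pron everyone]] [VP [V laughed] [CP [C whether] [S [NP [Det no] [N critic]] [VP [VP [V waited]] [PP [P near] [NP [Det no] [N critic]]]]]]]]
[S [NP [Pron everyone]] [VP [VP [V laughed] [CP [C whether] [S [NP [Det no] [N critic]] [VP [V waited]]]]] [PP [P near] [NP [Det no] [N critic]]]]]
The trees differ in how a recursive rule is bracketed over the same span.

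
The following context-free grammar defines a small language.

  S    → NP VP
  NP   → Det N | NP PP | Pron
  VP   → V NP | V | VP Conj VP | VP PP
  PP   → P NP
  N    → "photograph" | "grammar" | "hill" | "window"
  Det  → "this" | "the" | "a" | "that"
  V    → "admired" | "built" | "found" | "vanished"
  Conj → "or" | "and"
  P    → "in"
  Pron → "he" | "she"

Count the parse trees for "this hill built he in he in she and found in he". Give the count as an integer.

Two of the 10 distinct bracketings:
[S [NP [Det this] [N hill]] [VP [VP [V built] [NP [NP [Pron he]] [PP [P in] [NP [NP [Pron he]] [PP [P in] [NP [Pron she]]]]]]] [Conj and] [VP [VP [V found]] [PP [P in] [NP [Pron he]]]]]]
[S [NP [Det this] [N hill]] [VP [VP [V built] [NP [NP [NP [Pron he]] [PP [P in] [NP [Pron he]]]] [PP [P in] [NP [Pron she]]]]] [Conj and] [VP [VP [V found]] [PP [P in] [NP [Pron he]]]]]]
The trees differ in how a recursive rule is bracketed over the same span.

10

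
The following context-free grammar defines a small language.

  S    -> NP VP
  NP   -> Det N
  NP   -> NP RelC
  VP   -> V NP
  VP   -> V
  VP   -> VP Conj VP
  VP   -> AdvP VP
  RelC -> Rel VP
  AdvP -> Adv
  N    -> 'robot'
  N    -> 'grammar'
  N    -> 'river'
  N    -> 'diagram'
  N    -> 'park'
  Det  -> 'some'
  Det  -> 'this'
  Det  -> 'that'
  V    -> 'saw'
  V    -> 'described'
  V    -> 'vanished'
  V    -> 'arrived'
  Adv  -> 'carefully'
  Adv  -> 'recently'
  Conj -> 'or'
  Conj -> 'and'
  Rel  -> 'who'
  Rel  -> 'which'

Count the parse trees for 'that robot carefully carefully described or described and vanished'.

Two of the 9 distinct bracketings:
[S [NP [Det that] [N robot]] [VP [VP [AdvP [Adv carefully]] [VP [AdvP [Adv carefully]] [VP [V described]]]] [Conj or] [VP [VP [V described]] [Conj and] [VP [V vanished]]]]]
[S [NP [Det that] [N robot]] [VP [VP [VP [AdvP [Adv carefully]] [VP [AdvP [Adv carefully]] [VP [V described]]]] [Conj or] [VP [V described]]] [Conj and] [VP [V vanished]]]]
The trees differ in how a recursive rule is bracketed over the same span.

9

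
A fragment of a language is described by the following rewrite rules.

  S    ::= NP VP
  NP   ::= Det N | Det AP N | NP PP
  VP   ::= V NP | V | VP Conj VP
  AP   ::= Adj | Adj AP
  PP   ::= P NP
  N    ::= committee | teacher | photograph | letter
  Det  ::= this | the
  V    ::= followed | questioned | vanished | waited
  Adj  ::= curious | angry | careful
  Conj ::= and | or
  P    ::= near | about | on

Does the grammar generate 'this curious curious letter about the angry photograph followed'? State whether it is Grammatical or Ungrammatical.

Grammatical

[S [NP [NP [Det this] [AP [Adj curious] [AP [Adj curious]]] [N letter]] [PP [P about] [NP [Det the] [AP [Adj angry]] [N photograph]]]] [VP [V followed]]]
Each bracket corresponds to one application of a listed rule, so the string is derivable from S.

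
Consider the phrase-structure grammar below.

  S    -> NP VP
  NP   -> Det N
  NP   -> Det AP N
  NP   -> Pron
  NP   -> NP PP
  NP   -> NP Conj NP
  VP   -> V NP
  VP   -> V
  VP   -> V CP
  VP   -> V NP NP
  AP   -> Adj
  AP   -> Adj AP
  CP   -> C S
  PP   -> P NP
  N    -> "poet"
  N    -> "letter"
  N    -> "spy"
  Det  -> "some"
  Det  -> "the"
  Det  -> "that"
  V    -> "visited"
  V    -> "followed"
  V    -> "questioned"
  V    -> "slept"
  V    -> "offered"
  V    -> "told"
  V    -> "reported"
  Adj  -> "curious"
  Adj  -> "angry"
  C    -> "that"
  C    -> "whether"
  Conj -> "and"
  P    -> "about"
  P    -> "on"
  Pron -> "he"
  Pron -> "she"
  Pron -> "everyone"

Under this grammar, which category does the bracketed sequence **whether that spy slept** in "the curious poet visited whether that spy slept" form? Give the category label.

CP

S
  NP
    Det: the
    AP
      Adj: curious
    N: poet
  VP
    V: visited
    CP
      C: whether
      S
        NP
          Det: that
          N: spy
        VP
          V: slept
The span 'whether that spy slept' is the CP node built by CP → C S.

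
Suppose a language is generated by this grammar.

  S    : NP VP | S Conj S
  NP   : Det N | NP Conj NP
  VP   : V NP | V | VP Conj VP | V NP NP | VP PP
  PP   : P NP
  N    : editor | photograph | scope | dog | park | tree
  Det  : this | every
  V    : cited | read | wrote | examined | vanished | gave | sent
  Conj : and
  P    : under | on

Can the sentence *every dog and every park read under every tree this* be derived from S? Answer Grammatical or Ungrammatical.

Ungrammatical

For S → NP VP, every NP-prefix leaves a non-VP remainder: after 'every dog' the remainder is not a VP; after 'every dog and every park' the remainder is not a VP. The alternative S rule S → S Conj S likewise has no satisfying split.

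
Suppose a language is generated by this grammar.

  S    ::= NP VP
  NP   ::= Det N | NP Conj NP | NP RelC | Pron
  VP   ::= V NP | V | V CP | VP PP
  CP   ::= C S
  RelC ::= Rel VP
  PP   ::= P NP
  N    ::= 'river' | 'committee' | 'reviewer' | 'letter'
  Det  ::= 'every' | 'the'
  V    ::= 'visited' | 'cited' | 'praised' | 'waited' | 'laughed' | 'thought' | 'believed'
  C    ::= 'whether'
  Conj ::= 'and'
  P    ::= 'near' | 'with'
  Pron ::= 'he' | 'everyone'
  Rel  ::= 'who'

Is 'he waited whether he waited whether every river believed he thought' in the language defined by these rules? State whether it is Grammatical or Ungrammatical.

Ungrammatical

For S → NP VP, the only prefix that parses as NP is 'he', but the remainder 'waited whether he waited whether every river believed he thought' is not a VP under these rules.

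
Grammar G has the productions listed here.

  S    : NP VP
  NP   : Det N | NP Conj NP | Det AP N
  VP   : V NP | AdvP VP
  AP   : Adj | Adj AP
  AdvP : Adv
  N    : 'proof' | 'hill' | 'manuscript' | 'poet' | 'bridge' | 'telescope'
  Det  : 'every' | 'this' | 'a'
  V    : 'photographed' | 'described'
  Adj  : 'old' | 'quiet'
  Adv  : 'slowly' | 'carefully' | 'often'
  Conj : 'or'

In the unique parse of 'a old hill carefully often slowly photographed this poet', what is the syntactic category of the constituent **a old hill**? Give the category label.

NP

[S [NP [Det a] [AP [Adj old]] [N hill]] [VP [AdvP [Adv carefully]] [VP [AdvP [Adv often]] [VP [AdvP [Adv slowly]] [VP [V photographed] [NP [Det this] [N poet]]]]]]]
The span 'a old hill' is the NP node built by NP → Det AP N.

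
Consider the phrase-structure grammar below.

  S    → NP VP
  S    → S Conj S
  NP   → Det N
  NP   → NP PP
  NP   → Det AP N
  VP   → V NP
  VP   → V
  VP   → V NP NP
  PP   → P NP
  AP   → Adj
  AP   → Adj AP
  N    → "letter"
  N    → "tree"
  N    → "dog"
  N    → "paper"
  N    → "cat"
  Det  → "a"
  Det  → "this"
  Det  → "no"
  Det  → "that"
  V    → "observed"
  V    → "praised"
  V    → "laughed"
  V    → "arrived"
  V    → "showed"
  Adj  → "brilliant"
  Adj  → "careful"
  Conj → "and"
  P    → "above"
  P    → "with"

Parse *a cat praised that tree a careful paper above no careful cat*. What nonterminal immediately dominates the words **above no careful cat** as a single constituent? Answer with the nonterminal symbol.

PP

[S [NP [Det a] [N cat]] [VP [V praised] [NP [Det that] [N tree]] [NP [NP [Det a] [AP [Adj careful]] [N paper]] [PP [P above] [NP [Det no] [AP [Adj careful]] [N cat]]]]]]
The span 'above no careful cat' is the PP node built by PP → P NP.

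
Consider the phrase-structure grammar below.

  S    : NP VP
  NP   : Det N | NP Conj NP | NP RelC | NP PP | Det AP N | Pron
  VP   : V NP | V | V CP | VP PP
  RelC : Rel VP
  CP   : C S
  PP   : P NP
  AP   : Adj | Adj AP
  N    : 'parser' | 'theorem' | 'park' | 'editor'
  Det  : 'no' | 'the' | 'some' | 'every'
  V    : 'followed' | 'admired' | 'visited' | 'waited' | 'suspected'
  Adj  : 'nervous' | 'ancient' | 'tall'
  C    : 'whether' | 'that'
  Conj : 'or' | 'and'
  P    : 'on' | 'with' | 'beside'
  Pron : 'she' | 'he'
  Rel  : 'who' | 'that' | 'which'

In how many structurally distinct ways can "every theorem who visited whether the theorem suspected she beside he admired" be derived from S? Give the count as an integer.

4

Two of the 4 distinct bracketings:
[S [NP [NP [Det every] [N theorem]] [RelC [Rel who] [VP [V visited] [CP [C whether] [S [NP [Det the] [N theorem]] [VP [V suspected] [NP [NP [Pron she]] [PP [P beside] [NP [Pron he]]]]]]]]]] [VP [V admired]]]
[S [NP [NP [Det every] [N theorem]] [RelC [Rel who] [VP [V visited] [CP [C whether] [S [NP [Det the] [N theorem]] [VP [VP [V suspected] [NP [Pron she]]] [PP [P beside] [NP [Pron he]]]]]]]]] [VP [V admired]]]
The difference turns on whether NP → NP PP is used at the relevant span, versus an alternative expansion of NP.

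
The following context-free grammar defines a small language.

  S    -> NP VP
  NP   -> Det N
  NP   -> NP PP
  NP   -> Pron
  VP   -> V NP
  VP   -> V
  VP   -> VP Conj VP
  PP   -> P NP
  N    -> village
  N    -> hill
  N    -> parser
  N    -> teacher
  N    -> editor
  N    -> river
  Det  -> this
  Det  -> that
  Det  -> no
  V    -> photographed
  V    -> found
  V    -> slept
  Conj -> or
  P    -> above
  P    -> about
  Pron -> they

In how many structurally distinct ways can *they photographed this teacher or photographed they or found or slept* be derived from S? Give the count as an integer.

Two of the 5 distinct bracketings:
[S [NP [Pron they]] [VP [VP [V photographed] [NP [Det this] [N teacher]]] [Conj or] [VP [VP [V photographed] [NP [Pron they]]] [Conj or] [VP [VP [V found]] [Conj or] [VP [V slept]]]]]]
[S [NP [Pron they]] [VP [VP [V photographed] [NP [Det this] [N teacher]]] [Conj or] [VP [VP [VP [V photographed] [NP [Pron they]]] [Conj or] [VP [V found]]] [Conj or] [VP [V slept]]]]]
The trees differ in how a recursive rule is bracketed over the same span.

5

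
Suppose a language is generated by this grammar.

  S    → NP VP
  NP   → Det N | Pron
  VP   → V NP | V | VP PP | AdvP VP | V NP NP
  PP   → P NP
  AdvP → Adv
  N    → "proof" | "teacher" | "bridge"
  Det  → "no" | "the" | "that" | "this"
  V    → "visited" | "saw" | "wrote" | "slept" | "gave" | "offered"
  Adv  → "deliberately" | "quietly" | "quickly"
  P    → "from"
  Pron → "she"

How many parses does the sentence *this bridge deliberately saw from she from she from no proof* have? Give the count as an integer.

Two of the 4 distinct bracketings:
[S [NP [Det this] [N bridge]] [VP [VP [VP [VP [AdvP [Adv deliberately]] [VP [V saw]]] [PP [P from] [NP [Pron she]]]] [PP [P from] [NP [Pron she]]]] [PP [P from] [NP [Det no] [N proof]]]]]
[S [NP [Det this] [N bridge]] [VP [VP [VP [AdvP [Adv deliberately]] [VP [VP [V saw]] [PP [P from] [NP [Pron she]]]]] [PP [P from] [NP [Pron she]]]] [PP [P from] [NP [Det no] [N proof]]]]]
The trees differ in how a recursive rule is bracketed over the same span.

4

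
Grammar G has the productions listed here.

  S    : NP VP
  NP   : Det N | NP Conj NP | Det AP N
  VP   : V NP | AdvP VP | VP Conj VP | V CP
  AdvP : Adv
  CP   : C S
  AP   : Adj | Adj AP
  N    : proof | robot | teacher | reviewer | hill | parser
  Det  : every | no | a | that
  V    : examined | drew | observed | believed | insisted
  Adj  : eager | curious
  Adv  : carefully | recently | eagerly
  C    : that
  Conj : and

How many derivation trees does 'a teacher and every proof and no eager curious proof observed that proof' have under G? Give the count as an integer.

2

The two bracketings:
[S [NP [NP [Det a] [N teacher]] [Conj and] [NP [NP [Det every] [N proof]] [Conj and] [NP [Det no] [AP [Adj eager] [AP [Adj curious]]] [N proof]]]] [VP [V observed] [NP [Det that] [N proof]]]]
[S [NP [NP [NP [Det a] [N teacher]] [Conj and] [NP [Det every] [N proof]]] [Conj and] [NP [Det no] [AP [Adj eager] [AP [Adj curious]]] [N proof]]] [VP [V observed] [NP [Det that] [N proof]]]]
The trees differ in how a recursive rule is bracketed over the same span.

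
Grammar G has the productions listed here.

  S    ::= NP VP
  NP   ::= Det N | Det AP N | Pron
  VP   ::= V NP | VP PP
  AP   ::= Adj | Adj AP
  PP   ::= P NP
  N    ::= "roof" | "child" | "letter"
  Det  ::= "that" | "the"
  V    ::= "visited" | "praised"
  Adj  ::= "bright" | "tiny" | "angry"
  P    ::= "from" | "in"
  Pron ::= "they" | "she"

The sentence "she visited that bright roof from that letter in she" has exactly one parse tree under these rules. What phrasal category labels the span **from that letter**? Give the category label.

PP

S
  NP
    Pron: she
  VP
    VP
      VP
        V: visited
        NP
          Det: that
          AP
            Adj: bright
          N: roof
      PP
        P: from
        NP
          Det: that
          N: letter
    PP
      P: in
      NP
        Pron: she
The span 'from that letter' is the PP node built by PP → P NP.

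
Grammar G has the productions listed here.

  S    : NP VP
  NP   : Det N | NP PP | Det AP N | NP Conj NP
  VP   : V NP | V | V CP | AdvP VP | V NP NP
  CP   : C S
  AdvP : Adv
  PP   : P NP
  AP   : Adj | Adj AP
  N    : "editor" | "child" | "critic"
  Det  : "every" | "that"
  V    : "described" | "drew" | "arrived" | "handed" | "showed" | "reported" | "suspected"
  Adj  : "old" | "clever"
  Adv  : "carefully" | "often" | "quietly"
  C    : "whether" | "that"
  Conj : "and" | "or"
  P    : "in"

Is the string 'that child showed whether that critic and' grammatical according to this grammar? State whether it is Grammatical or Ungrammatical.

Ungrammatical

For S → NP VP, the only prefix that parses as NP is 'that child', but the remainder 'showed whether that critic and' is not a VP under these rules.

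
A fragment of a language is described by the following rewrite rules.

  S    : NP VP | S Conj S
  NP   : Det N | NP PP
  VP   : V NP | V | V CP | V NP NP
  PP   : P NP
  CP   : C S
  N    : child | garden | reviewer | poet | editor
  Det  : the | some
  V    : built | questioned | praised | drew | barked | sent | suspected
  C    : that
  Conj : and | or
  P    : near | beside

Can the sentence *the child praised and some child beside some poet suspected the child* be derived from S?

[S [S [NP [Det the] [N child]] [VP [V praised]]] [Conj and] [S [NP [NP [Det some] [N child]] [PP [P beside] [NP [Det some] [N poet]]]] [VP [V suspected] [NP [Det the] [N child]]]]]
The bracketing above is licensed at every node by one of the given productions, with S at the root.

Grammatical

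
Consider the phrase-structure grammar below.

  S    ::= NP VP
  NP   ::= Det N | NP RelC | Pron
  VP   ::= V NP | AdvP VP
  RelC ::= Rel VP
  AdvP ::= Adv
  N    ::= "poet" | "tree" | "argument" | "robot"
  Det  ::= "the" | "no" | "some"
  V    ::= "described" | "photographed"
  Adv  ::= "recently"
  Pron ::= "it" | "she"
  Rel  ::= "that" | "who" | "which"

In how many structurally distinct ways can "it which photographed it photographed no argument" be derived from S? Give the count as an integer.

1

[S [NP [NP [Pron it]] [RelC [Rel which] [VP [V photographed] [NP [Pron it]]]]] [VP [V photographed] [NP [Det no] [N argument]]]]
No rule offers an alternative attachment or grouping for any span, so this is the only derivation.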